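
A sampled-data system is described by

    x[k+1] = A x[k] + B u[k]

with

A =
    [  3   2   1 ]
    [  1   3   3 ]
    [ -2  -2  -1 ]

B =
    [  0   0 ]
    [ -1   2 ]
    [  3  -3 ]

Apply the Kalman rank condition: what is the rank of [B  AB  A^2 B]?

AB = [[1, 1], [6, -3], [-1, -1]]
A^2B = [[14, -4], [16, -11], [-13, 5]]
Controllability matrix C = [B  AB  A^2B] = [[0, 0, 1, 1, 14, -4], [-1, 2, 6, -3, 16, -11], [3, -3, -1, -1, -13, 5]]
Take the 3×3 submatrix of C formed by columns 1, 2, 3: [[0, 0, 1], [-1, 2, 6], [3, -3, -1]]. Its determinant is 0·(2·(-1) - 6·(-3)) - 0·((-1)·(-1) - 6·3) + 1·((-1)·(-3) - 2·3) = 0·16 - 0·(-17) + 1·(-3) = -3 ≠ 0.
So rank(C) ≥ 3; since C has 3 rows, rank(C) = 3.
rank(C) = 3 = n, so the pair (A, B) is completely controllable.

3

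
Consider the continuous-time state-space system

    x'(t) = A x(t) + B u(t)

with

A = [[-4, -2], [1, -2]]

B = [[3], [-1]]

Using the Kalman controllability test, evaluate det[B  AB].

5

AB = [[-10], [5]]
Controllability matrix C = [B  AB] = [[3, -10], [-1, 5]]
det(C) = 3·5 - (-10)·(-1) = 15 - 10 = 5
Since det(C) ≠ 0, rank(C) = 2 and the system is completely controllable.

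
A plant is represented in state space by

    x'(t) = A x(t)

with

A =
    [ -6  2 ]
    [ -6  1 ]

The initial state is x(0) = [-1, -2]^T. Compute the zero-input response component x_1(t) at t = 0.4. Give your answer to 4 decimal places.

-0.4493

det(sI - A) = s^2 - (tr A)s + det A, with tr A = (-6) + 1 = -5 and det A = (-6)·1 - 2·(-6) = -6 - (-12) = 6.
So p(s) = det(sI - A) = s^2 + 5s + 6.
Factor s^2 + 5s + 6: two numbers with sum -5 and product 6 are -2 and -3, so s^2 + 5s + 6 = (s + 2)(s + 3).
Hence p(s) = (s + 2) (s + 3), with roots -3, -2.
The eigenvalues -3, -2 are distinct and real, so A is diagonalisable and x(t) = e^{At} x(0) = V diag(e^{λ_i t}) V^{-1} x(0), where the columns of V are the eigenvectors.
λ = -3: A - (-3)I = [[-3, 2], [-6, 4]]. Row 1 gives (-3)·v1 + 2·v2 = 0, so take v_1 = [-2, -3]^T.
λ = -2: A - (-2)I = [[-4, 2], [-6, 3]]. Row 1 gives (-4)·v1 + 2·v2 = 0, so take v_2 = [1, 2]^T.
V = [v_1 v_2] = [[-2, 1], [-3, 2]] has det V = -1, so V^{-1} = adj(V)/det V = [[-2, 1], [-3, 2]].
Modal coordinates z(0) = V^{-1} x(0): (-2)·(-1) + 1·(-2) = 0; (-3)·(-1) + 2·(-2) = -1; so z(0) = [0, -1]^T.
x_1(t) = Σ_i (v_i)_1 · z_i(0) · e^{λ_i t} (row 1 of V times the modal terms).
x_1(0.4) = (-2)·0·e^{-3·0.4} + 1·(-1)·e^{-2·0.4} = 0·0.301194 + (-1)·0.449329 = -0.4493.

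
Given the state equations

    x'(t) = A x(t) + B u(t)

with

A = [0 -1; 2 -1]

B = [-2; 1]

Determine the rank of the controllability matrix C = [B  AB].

2

AB = [[-1], [-5]]
Controllability matrix C = [B  AB] = [[-2, -1], [1, -5]]
det(C) = (-2)·(-5) - (-1)·1 = 10 - (-1) = 11 ≠ 0, so rank(C) = 2.
rank(C) = 2 = n, so the pair (A, B) is completely controllable.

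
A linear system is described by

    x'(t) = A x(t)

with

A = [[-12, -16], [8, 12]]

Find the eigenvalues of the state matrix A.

-4, 4

det(sI - A) = s^2 - (tr A)s + det A, with tr A = (-12) + 12 = 0 and det A = (-12)·12 - (-16)·8 = -144 - (-128) = -16.
So p(s) = det(sI - A) = s^2 - 16.
Factor s^2 - 16: two numbers with sum 0 and product -16 are 4 and -4, so s^2 - 16 = (s - 4)(s + 4).
Hence p(s) = (s - 4) (s + 4), with roots -4, 4.
At least one eigenvalue has non-negative real part, so the system is not asymptotically stable.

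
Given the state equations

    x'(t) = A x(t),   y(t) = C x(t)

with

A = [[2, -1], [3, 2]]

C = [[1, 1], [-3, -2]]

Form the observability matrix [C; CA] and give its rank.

2

CA = [[5, 1], [-12, -1]]
Observability matrix O = [C; CA] = [[1, 1], [-3, -2], [5, 1], [-12, -1]]
Take the 2×2 submatrix of O formed by rows 1, 2: [[1, 1], [-3, -2]]. Its determinant is 1·(-2) - 1·(-3) = -2 - (-3) = 1 ≠ 0.
So rank(O) ≥ 2; since O has 2 columns, rank(O) = 2.
rank(O) = 2 = n, so the pair (A, C) is completely observable.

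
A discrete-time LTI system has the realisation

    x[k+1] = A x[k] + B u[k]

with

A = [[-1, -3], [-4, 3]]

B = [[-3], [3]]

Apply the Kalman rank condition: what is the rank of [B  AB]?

AB = [[-6], [21]]
Controllability matrix C = [B  AB] = [[-3, -6], [3, 21]]
det(C) = (-3)·21 - (-6)·3 = -63 - (-18) = -45 ≠ 0, so rank(C) = 2.
rank(C) = 2 = n, so the pair (A, B) is completely controllable.

2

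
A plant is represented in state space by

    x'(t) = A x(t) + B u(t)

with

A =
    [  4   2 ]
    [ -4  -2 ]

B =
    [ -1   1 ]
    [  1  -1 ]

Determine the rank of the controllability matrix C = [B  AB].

AB = [[-2, 2], [2, -2]]
Controllability matrix C = [B  AB] = [[-1, 1, -2, 2], [1, -1, 2, -2]]
Every column of C is a scalar multiple of column 1 = [-1, 1] (multipliers 1, -1, 2, -2), so the columns span a one-dimensional space.
C ≠ 0, hence rank(C) = 1.
rank(C) = 1 < n = 2, so the pair (A, B) is not completely controllable.

1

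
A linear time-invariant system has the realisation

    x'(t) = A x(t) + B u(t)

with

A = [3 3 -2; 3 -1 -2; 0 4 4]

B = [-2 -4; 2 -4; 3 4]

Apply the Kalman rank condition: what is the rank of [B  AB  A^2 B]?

AB = [[-6, -32], [-14, -16], [20, 0]]
A^2B = [[-100, -144], [-44, -80], [24, -64]]
Controllability matrix C = [B  AB  A^2B] = [[-2, -4, -6, -32, -100, -144], [2, -4, -14, -16, -44, -80], [3, 4, 20, 0, 24, -64]]
Take the 3×3 submatrix of C formed by columns 1, 2, 3: [[-2, -4, -6], [2, -4, -14], [3, 4, 20]]. Its determinant is (-2)·((-4)·20 - (-14)·4) - (-4)·(2·20 - (-14)·3) + (-6)·(2·4 - (-4)·3) = (-2)·(-24) - (-4)·82 + (-6)·20 = 256 ≠ 0.
So rank(C) ≥ 3; since C has 3 rows, rank(C) = 3.
rank(C) = 3 = n, so the pair (A, B) is completely controllable.

3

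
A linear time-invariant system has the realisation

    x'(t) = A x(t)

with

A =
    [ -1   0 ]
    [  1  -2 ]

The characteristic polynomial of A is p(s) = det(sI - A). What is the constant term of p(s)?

For a 2×2 matrix, det(sI - A) = s^2 - (tr A)s + det A.
tr A = -3, det A = 2.
So p(s) = s^2 + 3s + 2.
The constant term is 2.

2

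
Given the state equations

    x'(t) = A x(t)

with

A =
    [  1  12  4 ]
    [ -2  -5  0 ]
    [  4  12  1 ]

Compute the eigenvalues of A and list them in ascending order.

det(sI - A) = s^3 - (tr A)s^2 + (M11 + M22 + M33)s - det A, where Mii is the 2×2 principal minor of A obtained by deleting row i and column i.
tr A = 1 + (-5) + 1 = -3; M11 = (-5)·1 - 0·12 = -5 - 0 = -5; M22 = 1·1 - 4·4 = 1 - 16 = -15; M33 = 1·(-5) - 12·(-2) = -5 - (-24) = 19; sum of minors = -1.
det A = 1·((-5)·1 - 0·12) - 12·((-2)·1 - 0·4) + 4·((-2)·12 - (-5)·4) = 1·(-5) - 12·(-2) + 4·(-4) = 3.
So p(s) = det(sI - A) = s^3 + 3s^2 - s - 3.
Rational-root test: any integer root divides -3. Testing small divisors, s = -1 works: p(-1) = -1 + 3 + 1 + (-3) = 0, so (s + 1) is a factor.
Dividing, p(s) = (s + 1)(s^2 + 2s - 3).
Factor s^2 + 2s - 3: two numbers with sum -2 and product -3 are 1 and -3, so s^2 + 2s - 3 = (s - 1)(s + 3).
Hence p(s) = (s - 1) (s + 1) (s + 3), with roots -3, -1, 1.
At least one eigenvalue has non-negative real part, so the system is not asymptotically stable.

-3, -1, 1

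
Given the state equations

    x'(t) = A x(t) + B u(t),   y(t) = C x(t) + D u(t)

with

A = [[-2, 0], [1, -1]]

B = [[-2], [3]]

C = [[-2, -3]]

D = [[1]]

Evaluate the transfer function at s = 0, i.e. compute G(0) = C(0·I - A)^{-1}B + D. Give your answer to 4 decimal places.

-3.0000

G(0) = C(-A)^{-1}B + D = -C A^{-1} B + D.
det A = 2, so A^{-1} = (1/2)·adj(A) = [[-1/2, 0], [-1/2, -1]]
A^{-1} B = [1, -2]^T
C A^{-1} B = 4
G(0) = D - C A^{-1} B = 1 - (4) = -3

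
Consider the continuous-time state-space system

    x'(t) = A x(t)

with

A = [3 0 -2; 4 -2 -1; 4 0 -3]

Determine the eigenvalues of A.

-2, -1, 1

det(sI - A) = s^3 - (tr A)s^2 + (M11 + M22 + M33)s - det A, where Mii is the 2×2 principal minor of A obtained by deleting row i and column i.
tr A = 3 + (-2) + (-3) = -2; M11 = (-2)·(-3) - (-1)·0 = 6 - 0 = 6; M22 = 3·(-3) - (-2)·4 = -9 - (-8) = -1; M33 = 3·(-2) - 0·4 = -6 - 0 = -6; sum of minors = -1.
det A = 3·((-2)·(-3) - (-1)·0) - 0·(4·(-3) - (-1)·4) + (-2)·(4·0 - (-2)·4) = 3·6 - 0·(-8) + (-2)·8 = 2.
So p(s) = det(sI - A) = s^3 + 2s^2 - s - 2.
Rational-root test: any integer root divides -2. Testing small divisors, s = -1 works: p(-1) = -1 + 2 + 1 + (-2) = 0, so (s + 1) is a factor.
Dividing, p(s) = (s + 1)(s^2 + s - 2).
Factor s^2 + s - 2: two numbers with sum -1 and product -2 are 1 and -2, so s^2 + s - 2 = (s - 1)(s + 2).
Hence p(s) = (s - 1) (s + 1) (s + 2), with roots -2, -1, 1.
At least one eigenvalue has non-negative real part, so the system is not asymptotically stable.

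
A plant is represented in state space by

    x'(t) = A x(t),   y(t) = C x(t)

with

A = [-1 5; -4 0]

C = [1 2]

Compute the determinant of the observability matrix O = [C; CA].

CA = [[-9, 5]]
Observability matrix O = [C; CA] = [[1, 2], [-9, 5]]
det(O) = 1·5 - 2·(-9) = 5 - (-18) = 23
Since det(O) ≠ 0, rank(O) = 2 and the system is completely observable.

23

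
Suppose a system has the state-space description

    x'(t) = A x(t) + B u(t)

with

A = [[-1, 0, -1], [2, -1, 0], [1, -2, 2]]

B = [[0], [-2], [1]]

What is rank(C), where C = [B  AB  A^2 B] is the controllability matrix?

3

AB = [[-1], [2], [6]]
A^2B = [[-5], [-4], [7]]
Controllability matrix C = [B  AB  A^2B] = [[0, -1, -5], [-2, 2, -4], [1, 6, 7]]
det(C) = 0·(2·7 - (-4)·6) - (-1)·((-2)·7 - (-4)·1) + (-5)·((-2)·6 - 2·1) = 0·38 - (-1)·(-10) + (-5)·(-14) = 60 ≠ 0, so rank(C) = 3.
rank(C) = 3 = n, so the pair (A, B) is completely controllable.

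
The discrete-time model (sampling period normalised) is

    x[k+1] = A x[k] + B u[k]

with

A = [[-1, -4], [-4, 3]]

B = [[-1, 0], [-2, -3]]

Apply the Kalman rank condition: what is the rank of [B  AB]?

AB = [[9, 12], [-2, -9]]
Controllability matrix C = [B  AB] = [[-1, 0, 9, 12], [-2, -3, -2, -9]]
Take the 2×2 submatrix of C formed by columns 1, 2: [[-1, 0], [-2, -3]]. Its determinant is (-1)·(-3) - 0·(-2) = 3 - 0 = 3 ≠ 0.
So rank(C) ≥ 2; since C has 2 rows, rank(C) = 2.
rank(C) = 2 = n, so the pair (A, B) is completely controllable.

2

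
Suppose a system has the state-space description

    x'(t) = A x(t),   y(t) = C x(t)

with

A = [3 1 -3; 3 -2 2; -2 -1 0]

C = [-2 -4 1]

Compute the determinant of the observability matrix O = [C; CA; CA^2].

CA = [[-20, 5, -2]]
CA^2 = [[-41, -28, 70]]
Observability matrix O = [C; CA; CA^2] = [[-2, -4, 1], [-20, 5, -2], [-41, -28, 70]]
Expanding along the first row, det(O) = (-2)·(5·70 - (-2)·(-28)) - (-4)·((-20)·70 - (-2)·(-41)) + 1·((-20)·(-28) - 5·(-41)) = (-2)·294 - (-4)·(-1482) + 1·765 = -5751
Since det(O) ≠ 0, rank(O) = 3 and the system is completely observable.

-5751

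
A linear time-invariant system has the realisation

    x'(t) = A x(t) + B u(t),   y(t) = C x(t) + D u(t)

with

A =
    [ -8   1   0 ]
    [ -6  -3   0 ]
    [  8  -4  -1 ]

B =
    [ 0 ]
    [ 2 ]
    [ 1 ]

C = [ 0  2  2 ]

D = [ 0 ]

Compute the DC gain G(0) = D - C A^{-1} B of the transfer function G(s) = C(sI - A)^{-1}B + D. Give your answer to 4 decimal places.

-0.1333

G(0) = C(-A)^{-1}B + D = -C A^{-1} B + D.
det A = -30, so A^{-1} = (1/-30)·adj(A) = [[-1/10, -1/30, 0], [1/5, -4/15, 0], [-8/5, 4/5, -1]]
A^{-1} B = [-1/15, -8/15, 3/5]^T
C A^{-1} B = 2/15
G(0) = D - C A^{-1} B = 0 - (2/15) = -2/15 ≈ -0.1333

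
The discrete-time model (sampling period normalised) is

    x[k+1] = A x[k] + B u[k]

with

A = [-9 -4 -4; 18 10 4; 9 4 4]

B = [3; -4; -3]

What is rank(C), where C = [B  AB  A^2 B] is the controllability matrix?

AB = [[1], [2], [-1]]
A^2B = [[-13], [34], [13]]
Controllability matrix C = [B  AB  A^2B] = [[3, 1, -13], [-4, 2, 34], [-3, -1, 13]]
The rows r1, r2, r3 of C are linearly dependent: r1 + r3 = 0 (check each entry), so rank(C) ≤ 2.
The 2×2 minor from rows 1, 2, columns 1, 2 is 3·2 - 1·(-4) = 6 - (-4) = 10 ≠ 0, so rank(C) = 2.
rank(C) = 2 < n = 3, so the pair (A, B) is not completely controllable.

2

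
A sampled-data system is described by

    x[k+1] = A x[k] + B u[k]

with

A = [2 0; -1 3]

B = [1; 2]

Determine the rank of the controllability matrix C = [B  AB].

2

AB = [[2], [5]]
Controllability matrix C = [B  AB] = [[1, 2], [2, 5]]
det(C) = 1·5 - 2·2 = 5 - 4 = 1 ≠ 0, so rank(C) = 2.
rank(C) = 2 = n, so the pair (A, B) is completely controllable.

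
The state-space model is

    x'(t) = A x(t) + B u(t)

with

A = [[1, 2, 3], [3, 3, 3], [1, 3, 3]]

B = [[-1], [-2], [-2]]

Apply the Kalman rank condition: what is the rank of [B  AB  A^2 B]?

AB = [[-11], [-15], [-13]]
A^2B = [[-80], [-117], [-95]]
Controllability matrix C = [B  AB  A^2B] = [[-1, -11, -80], [-2, -15, -117], [-2, -13, -95]]
det(C) = (-1)·((-15)·(-95) - (-117)·(-13)) - (-11)·((-2)·(-95) - (-117)·(-2)) + (-80)·((-2)·(-13) - (-15)·(-2)) = (-1)·(-96) - (-11)·(-44) + (-80)·(-4) = -68 ≠ 0, so rank(C) = 3.
rank(C) = 3 = n, so the pair (A, B) is completely controllable.

3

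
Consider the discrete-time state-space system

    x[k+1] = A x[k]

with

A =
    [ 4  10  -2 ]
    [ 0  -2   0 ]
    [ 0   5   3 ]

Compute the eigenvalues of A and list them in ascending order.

det(zI - A) = z^3 - (tr A)z^2 + (M11 + M22 + M33)z - det A, where Mii is the 2×2 principal minor of A obtained by deleting row i and column i.
tr A = 4 + (-2) + 3 = 5; M11 = (-2)·3 - 0·5 = -6 - 0 = -6; M22 = 4·3 - (-2)·0 = 12 - 0 = 12; M33 = 4·(-2) - 10·0 = -8 - 0 = -8; sum of minors = -2.
det A = 4·((-2)·3 - 0·5) - 10·(0·3 - 0·0) + (-2)·(0·5 - (-2)·0) = 4·(-6) - 10·0 + (-2)·0 = -24.
So p(z) = det(zI - A) = z^3 - 5z^2 - 2z + 24.
Rational-root test: any integer root divides 24. Testing small divisors, z = -2 works: p(-2) = -8 + (-20) + 4 + 24 = 0, so (z + 2) is a factor.
Dividing, p(z) = (z + 2)(z^2 - 7z + 12).
Factor z^2 - 7z + 12: two numbers with sum 7 and product 12 are 4 and 3, so z^2 - 7z + 12 = (z - 4)(z - 3).
Hence p(z) = (z - 4) (z - 3) (z + 2), with roots -2, 3, 4.

-2, 3, 4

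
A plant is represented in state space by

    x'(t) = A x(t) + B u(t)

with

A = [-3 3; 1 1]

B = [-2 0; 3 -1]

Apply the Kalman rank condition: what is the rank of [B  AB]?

2

AB = [[15, -3], [1, -1]]
Controllability matrix C = [B  AB] = [[-2, 0, 15, -3], [3, -1, 1, -1]]
Take the 2×2 submatrix of C formed by columns 1, 2: [[-2, 0], [3, -1]]. Its determinant is (-2)·(-1) - 0·3 = 2 - 0 = 2 ≠ 0.
So rank(C) ≥ 2; since C has 2 rows, rank(C) = 2.
rank(C) = 2 = n, so the pair (A, B) is completely controllable.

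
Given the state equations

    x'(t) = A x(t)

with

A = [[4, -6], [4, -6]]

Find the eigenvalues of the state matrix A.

-2, 0

det(sI - A) = s^2 - (tr A)s + det A, with tr A = 4 + (-6) = -2 and det A = 4·(-6) - (-6)·4 = -24 - (-24) = 0.
So p(s) = det(sI - A) = s^2 + 2s.
Factor s^2 + 2s: two numbers with sum -2 and product 0 are 0 and -2, so s^2 + 2s = s(s + 2).
Hence p(s) = s (s + 2), with roots -2, 0.
At least one eigenvalue has non-negative real part, so the system is not asymptotically stable.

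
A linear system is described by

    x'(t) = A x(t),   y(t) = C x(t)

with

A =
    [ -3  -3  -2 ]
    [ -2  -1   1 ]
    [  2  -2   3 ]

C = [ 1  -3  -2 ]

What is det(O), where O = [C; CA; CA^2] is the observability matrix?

CA = [[-1, 4, -11]]
CA^2 = [[-27, 21, -27]]
Observability matrix O = [C; CA; CA^2] = [[1, -3, -2], [-1, 4, -11], [-27, 21, -27]]
Expanding along the first row, det(O) = 1·(4·(-27) - (-11)·21) - (-3)·((-1)·(-27) - (-11)·(-27)) + (-2)·((-1)·21 - 4·(-27)) = 1·123 - (-3)·(-270) + (-2)·87 = -861
Since det(O) ≠ 0, rank(O) = 3 and the system is completely observable.

-861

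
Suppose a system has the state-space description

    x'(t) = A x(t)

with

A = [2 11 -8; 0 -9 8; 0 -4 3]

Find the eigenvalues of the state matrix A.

det(sI - A) = s^3 - (tr A)s^2 + (M11 + M22 + M33)s - det A, where Mii is the 2×2 principal minor of A obtained by deleting row i and column i.
tr A = 2 + (-9) + 3 = -4; M11 = (-9)·3 - 8·(-4) = -27 - (-32) = 5; M22 = 2·3 - (-8)·0 = 6 - 0 = 6; M33 = 2·(-9) - 11·0 = -18 - 0 = -18; sum of minors = -7.
det A = 2·((-9)·3 - 8·(-4)) - 11·(0·3 - 8·0) + (-8)·(0·(-4) - (-9)·0) = 2·5 - 11·0 + (-8)·0 = 10.
So p(s) = det(sI - A) = s^3 + 4s^2 - 7s - 10.
Rational-root test: any integer root divides -10. Testing small divisors, s = -1 works: p(-1) = -1 + 4 + 7 + (-10) = 0, so (s + 1) is a factor.
Dividing, p(s) = (s + 1)(s^2 + 3s - 10).
Factor s^2 + 3s - 10: two numbers with sum -3 and product -10 are 2 and -5, so s^2 + 3s - 10 = (s - 2)(s + 5).
Hence p(s) = (s - 2) (s + 1) (s + 5), with roots -5, -1, 2.
At least one eigenvalue has non-negative real part, so the system is not asymptotically stable.

-5, -1, 2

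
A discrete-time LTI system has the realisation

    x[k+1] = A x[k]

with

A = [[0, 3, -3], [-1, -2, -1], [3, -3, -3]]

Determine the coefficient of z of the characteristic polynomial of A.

Expand det(zI - A) for the 3×3 matrix.
p(z) = z^3 + 5z^2 + 15z + 45.
(Check: constant term = det(-A) = (-1)^3 det A = 45; coefficient of z^2 = -tr A = 5.)
The coefficient of z is 15.

15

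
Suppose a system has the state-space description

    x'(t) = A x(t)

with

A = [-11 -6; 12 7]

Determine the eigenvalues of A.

det(sI - A) = s^2 - (tr A)s + det A, with tr A = (-11) + 7 = -4 and det A = (-11)·7 - (-6)·12 = -77 - (-72) = -5.
So p(s) = det(sI - A) = s^2 + 4s - 5.
Factor s^2 + 4s - 5: two numbers with sum -4 and product -5 are 1 and -5, so s^2 + 4s - 5 = (s - 1)(s + 5).
Hence p(s) = (s - 1) (s + 5), with roots -5, 1.
At least one eigenvalue has non-negative real part, so the system is not asymptotically stable.

-5, 1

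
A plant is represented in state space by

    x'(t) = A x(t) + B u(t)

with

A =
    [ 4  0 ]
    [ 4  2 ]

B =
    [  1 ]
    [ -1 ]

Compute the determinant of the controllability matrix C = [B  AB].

AB = [[4], [2]]
Controllability matrix C = [B  AB] = [[1, 4], [-1, 2]]
det(C) = 1·2 - 4·(-1) = 2 - (-4) = 6
Since det(C) ≠ 0, rank(C) = 2 and the system is completely controllable.

6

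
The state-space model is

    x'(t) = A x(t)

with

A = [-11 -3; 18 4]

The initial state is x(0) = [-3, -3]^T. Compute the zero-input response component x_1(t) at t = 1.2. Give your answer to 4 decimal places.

det(sI - A) = s^2 - (tr A)s + det A, with tr A = (-11) + 4 = -7 and det A = (-11)·4 - (-3)·18 = -44 - (-54) = 10.
So p(s) = det(sI - A) = s^2 + 7s + 10.
Factor s^2 + 7s + 10: two numbers with sum -7 and product 10 are -2 and -5, so s^2 + 7s + 10 = (s + 2)(s + 5).
Hence p(s) = (s + 2) (s + 5), with roots -5, -2.
The eigenvalues -5, -2 are distinct and real, so A is diagonalisable and x(t) = e^{At} x(0) = V diag(e^{λ_i t}) V^{-1} x(0), where the columns of V are the eigenvectors.
λ = -5: A - (-5)I = [[-6, -3], [18, 9]]. Row 1 gives (-6)·v1 + (-3)·v2 = 0, so take v_1 = [-1, 2]^T.
λ = -2: A - (-2)I = [[-9, -3], [18, 6]]. Row 1 gives (-9)·v1 + (-3)·v2 = 0, so take v_2 = [-1, 3]^T.
V = [v_1 v_2] = [[-1, -1], [2, 3]] has det V = -1, so V^{-1} = adj(V)/det V = [[-3, -1], [2, 1]].
Modal coordinates z(0) = V^{-1} x(0): (-3)·(-3) + (-1)·(-3) = 12; 2·(-3) + 1·(-3) = -9; so z(0) = [12, -9]^T.
x_1(t) = Σ_i (v_i)_1 · z_i(0) · e^{λ_i t} (row 1 of V times the modal terms).
x_1(1.2) = (-1)·12·e^{-5·1.2} + (-1)·(-9)·e^{-2·1.2} = (-12)·0.002479 + 9·0.090718 = 0.7867.

0.7867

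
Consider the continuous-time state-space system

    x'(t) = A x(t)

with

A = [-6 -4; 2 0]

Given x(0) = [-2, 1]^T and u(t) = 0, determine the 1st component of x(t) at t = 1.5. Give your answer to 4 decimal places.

-0.0050

det(sI - A) = s^2 - (tr A)s + det A, with tr A = (-6) + 0 = -6 and det A = (-6)·0 - (-4)·2 = 0 - (-8) = 8.
So p(s) = det(sI - A) = s^2 + 6s + 8.
Factor s^2 + 6s + 8: two numbers with sum -6 and product 8 are -2 and -4, so s^2 + 6s + 8 = (s + 2)(s + 4).
Hence p(s) = (s + 2) (s + 4), with roots -4, -2.
The eigenvalues -4, -2 are distinct and real, so A is diagonalisable and x(t) = e^{At} x(0) = V diag(e^{λ_i t}) V^{-1} x(0), where the columns of V are the eigenvectors.
λ = -4: A - (-4)I = [[-2, -4], [2, 4]]. Row 1 gives (-2)·v1 + (-4)·v2 = 0, so take v_1 = [2, -1]^T.
λ = -2: A - (-2)I = [[-4, -4], [2, 2]]. Row 1 gives (-4)·v1 + (-4)·v2 = 0, so take v_2 = [1, -1]^T.
V = [v_1 v_2] = [[2, 1], [-1, -1]] has det V = -1, so V^{-1} = adj(V)/det V = [[1, 1], [-1, -2]].
Modal coordinates z(0) = V^{-1} x(0): 1·(-2) + 1·1 = -1; (-1)·(-2) + (-2)·1 = 0; so z(0) = [-1, 0]^T.
x_1(t) = Σ_i (v_i)_1 · z_i(0) · e^{λ_i t} (row 1 of V times the modal terms).
x_1(1.5) = 2·(-1)·e^{-4·1.5} + 1·0·e^{-2·1.5} = (-2)·0.002479 + 0·0.049787 = -0.0050.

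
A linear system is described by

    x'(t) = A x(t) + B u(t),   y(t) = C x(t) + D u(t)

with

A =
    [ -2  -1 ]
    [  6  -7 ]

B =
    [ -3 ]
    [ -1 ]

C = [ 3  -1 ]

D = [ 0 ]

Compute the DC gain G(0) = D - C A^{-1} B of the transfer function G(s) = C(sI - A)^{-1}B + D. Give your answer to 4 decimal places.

G(0) = C(-A)^{-1}B + D = -C A^{-1} B + D.
det A = 20, so A^{-1} = (1/20)·adj(A) = [[-7/20, 1/20], [-3/10, -1/10]]
A^{-1} B = [1, 1]^T
C A^{-1} B = 2
G(0) = D - C A^{-1} B = 0 - (2) = -2

-2.0000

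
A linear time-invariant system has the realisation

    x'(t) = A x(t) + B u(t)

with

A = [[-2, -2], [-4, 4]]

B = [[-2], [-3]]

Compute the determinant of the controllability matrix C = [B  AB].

38

AB = [[10], [-4]]
Controllability matrix C = [B  AB] = [[-2, 10], [-3, -4]]
det(C) = (-2)·(-4) - 10·(-3) = 8 - (-30) = 38
Since det(C) ≠ 0, rank(C) = 2 and the system is completely controllable.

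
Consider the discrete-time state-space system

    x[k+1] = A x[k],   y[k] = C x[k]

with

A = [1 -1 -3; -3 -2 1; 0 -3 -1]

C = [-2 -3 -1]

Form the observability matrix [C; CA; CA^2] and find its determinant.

CA = [[7, 11, 4]]
CA^2 = [[-26, -41, -14]]
Observability matrix O = [C; CA; CA^2] = [[-2, -3, -1], [7, 11, 4], [-26, -41, -14]]
Expanding along the first row, det(O) = (-2)·(11·(-14) - 4·(-41)) - (-3)·(7·(-14) - 4·(-26)) + (-1)·(7·(-41) - 11·(-26)) = (-2)·10 - (-3)·6 + (-1)·(-1) = -1
Since det(O) ≠ 0, rank(O) = 3 and the system is completely observable.

-1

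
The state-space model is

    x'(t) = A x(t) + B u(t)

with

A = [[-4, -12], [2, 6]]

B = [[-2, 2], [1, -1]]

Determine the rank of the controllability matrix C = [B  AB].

1

AB = [[-4, 4], [2, -2]]
Controllability matrix C = [B  AB] = [[-2, 2, -4, 4], [1, -1, 2, -2]]
Every column of C is a scalar multiple of column 1 = [-2, 1] (multipliers 1, -1, 2, -2), so the columns span a one-dimensional space.
C ≠ 0, hence rank(C) = 1.
rank(C) = 1 < n = 2, so the pair (A, B) is not completely controllable.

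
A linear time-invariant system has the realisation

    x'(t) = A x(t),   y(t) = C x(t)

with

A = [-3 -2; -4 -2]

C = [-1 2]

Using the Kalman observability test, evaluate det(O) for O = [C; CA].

12

CA = [[-5, -2]]
Observability matrix O = [C; CA] = [[-1, 2], [-5, -2]]
det(O) = (-1)·(-2) - 2·(-5) = 2 - (-10) = 12
Since det(O) ≠ 0, rank(O) = 2 and the system is completely observable.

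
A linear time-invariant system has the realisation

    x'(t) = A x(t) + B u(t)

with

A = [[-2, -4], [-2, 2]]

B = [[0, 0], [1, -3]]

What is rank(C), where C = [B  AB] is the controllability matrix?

AB = [[-4, 12], [2, -6]]
Controllability matrix C = [B  AB] = [[0, 0, -4, 12], [1, -3, 2, -6]]
Take the 2×2 submatrix of C formed by columns 1, 3: [[0, -4], [1, 2]]. Its determinant is 0·2 - (-4)·1 = 0 - (-4) = 4 ≠ 0.
So rank(C) ≥ 2; since C has 2 rows, rank(C) = 2.
rank(C) = 2 = n, so the pair (A, B) is completely controllable.

2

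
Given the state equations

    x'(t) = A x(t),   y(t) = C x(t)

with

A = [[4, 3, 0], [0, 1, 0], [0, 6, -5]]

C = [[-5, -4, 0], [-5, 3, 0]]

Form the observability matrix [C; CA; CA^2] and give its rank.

CA = [[-20, -19, 0], [-20, -12, 0]]
CA^2 = [[-80, -79, 0], [-80, -72, 0]]
Observability matrix O = [C; CA; CA^2] = [[-5, -4, 0], [-5, 3, 0], [-20, -19, 0], [-20, -12, 0], [-80, -79, 0], [-80, -72, 0]]
Column 3 of O is identically zero, so rank(O) ≤ 2.
The 2×2 minor from rows 1, 2, columns 1, 2 is (-5)·3 - (-4)·(-5) = -15 - 20 = -35 ≠ 0, so rank(O) = 2.
rank(O) = 2 < n = 3, so the pair (A, C) is not completely observable.

2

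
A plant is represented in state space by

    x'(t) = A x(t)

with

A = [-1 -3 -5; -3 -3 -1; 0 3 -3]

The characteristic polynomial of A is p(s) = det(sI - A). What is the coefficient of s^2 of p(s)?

Expand det(sI - A) for the 3×3 matrix.
p(s) = s^3 + 7s^2 + 9s - 60.
(Check: constant term = det(-A) = (-1)^3 det A = -60; coefficient of s^2 = -tr A = 7.)
The coefficient of s^2 is 7.

7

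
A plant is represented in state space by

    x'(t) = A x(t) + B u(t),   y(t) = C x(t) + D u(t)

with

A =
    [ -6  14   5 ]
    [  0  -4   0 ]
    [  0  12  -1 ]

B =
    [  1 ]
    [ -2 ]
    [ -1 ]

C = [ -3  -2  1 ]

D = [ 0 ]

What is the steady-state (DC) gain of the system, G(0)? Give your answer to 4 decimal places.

G(0) = C(-A)^{-1}B + D = -C A^{-1} B + D.
det A = -24, so A^{-1} = (1/-24)·adj(A) = [[-1/6, -37/12, -5/6], [0, -1/4, 0], [0, -3, -1]]
A^{-1} B = [41/6, 1/2, 7]^T
C A^{-1} B = -29/2
G(0) = D - C A^{-1} B = 0 - (-29/2) = 29/2 ≈ 14.5000

14.5000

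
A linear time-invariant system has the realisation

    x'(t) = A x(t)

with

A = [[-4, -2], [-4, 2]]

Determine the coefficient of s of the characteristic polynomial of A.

2

For a 2×2 matrix, det(sI - A) = s^2 - (tr A)s + det A.
tr A = -2, det A = -16.
So p(s) = s^2 + 2s - 16.
The coefficient of s is 2.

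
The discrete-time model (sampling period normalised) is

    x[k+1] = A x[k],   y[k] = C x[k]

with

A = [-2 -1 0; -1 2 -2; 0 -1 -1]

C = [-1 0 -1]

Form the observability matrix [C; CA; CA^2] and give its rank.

CA = [[2, 2, 1]]
CA^2 = [[-6, 1, -5]]
Observability matrix O = [C; CA; CA^2] = [[-1, 0, -1], [2, 2, 1], [-6, 1, -5]]
det(O) = (-1)·(2·(-5) - 1·1) - 0·(2·(-5) - 1·(-6)) + (-1)·(2·1 - 2·(-6)) = (-1)·(-11) - 0·(-4) + (-1)·14 = -3 ≠ 0, so rank(O) = 3.
rank(O) = 3 = n, so the pair (A, C) is completely observable.

3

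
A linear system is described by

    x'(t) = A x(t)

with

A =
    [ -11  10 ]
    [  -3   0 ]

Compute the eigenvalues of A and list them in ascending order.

-6, -5

det(sI - A) = s^2 - (tr A)s + det A, with tr A = (-11) + 0 = -11 and det A = (-11)·0 - 10·(-3) = 0 - (-30) = 30.
So p(s) = det(sI - A) = s^2 + 11s + 30.
Factor s^2 + 11s + 30: two numbers with sum -11 and product 30 are -5 and -6, so s^2 + 11s + 30 = (s + 5)(s + 6).
Hence p(s) = (s + 5) (s + 6), with roots -6, -5.
All eigenvalues have negative real part, so the system is asymptotically stable.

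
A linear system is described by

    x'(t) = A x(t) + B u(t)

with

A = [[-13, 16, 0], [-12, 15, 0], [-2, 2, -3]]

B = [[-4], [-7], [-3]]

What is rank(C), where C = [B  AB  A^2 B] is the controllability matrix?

AB = [[-60], [-57], [3]]
A^2B = [[-132], [-135], [-3]]
Controllability matrix C = [B  AB  A^2B] = [[-4, -60, -132], [-7, -57, -135], [-3, 3, -3]]
The rows r1, r2, r3 of C are linearly dependent: r1 - r2 + r3 = 0 (check each entry), so rank(C) ≤ 2.
The 2×2 minor from rows 1, 2, columns 1, 2 is (-4)·(-57) - (-60)·(-7) = 228 - 420 = -192 ≠ 0, so rank(C) = 2.
rank(C) = 2 < n = 3, so the pair (A, B) is not completely controllable.

2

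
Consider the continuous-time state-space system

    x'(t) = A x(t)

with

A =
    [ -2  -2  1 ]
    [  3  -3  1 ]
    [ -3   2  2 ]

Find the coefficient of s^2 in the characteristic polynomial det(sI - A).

3

Expand det(sI - A) for the 3×3 matrix.
p(s) = s^3 + 3s^2 + 3s - 31.
(Check: constant term = det(-A) = (-1)^3 det A = -31; coefficient of s^2 = -tr A = 3.)
The coefficient of s^2 is 3.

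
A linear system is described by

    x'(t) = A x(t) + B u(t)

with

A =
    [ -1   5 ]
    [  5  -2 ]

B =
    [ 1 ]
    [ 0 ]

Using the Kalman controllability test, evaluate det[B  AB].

5

AB = [[-1], [5]]
Controllability matrix C = [B  AB] = [[1, -1], [0, 5]]
det(C) = 1·5 - (-1)·0 = 5 - 0 = 5
Since det(C) ≠ 0, rank(C) = 2 and the system is completely controllable.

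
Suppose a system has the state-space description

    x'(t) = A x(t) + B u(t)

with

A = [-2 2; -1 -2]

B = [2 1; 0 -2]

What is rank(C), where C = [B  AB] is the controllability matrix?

2

AB = [[-4, -6], [-2, 3]]
Controllability matrix C = [B  AB] = [[2, 1, -4, -6], [0, -2, -2, 3]]
Take the 2×2 submatrix of C formed by columns 1, 2: [[2, 1], [0, -2]]. Its determinant is 2·(-2) - 1·0 = -4 - 0 = -4 ≠ 0.
So rank(C) ≥ 2; since C has 2 rows, rank(C) = 2.
rank(C) = 2 = n, so the pair (A, B) is completely controllable.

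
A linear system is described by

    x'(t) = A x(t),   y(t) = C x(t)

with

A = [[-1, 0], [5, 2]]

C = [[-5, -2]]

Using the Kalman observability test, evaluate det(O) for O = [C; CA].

CA = [[-5, -4]]
Observability matrix O = [C; CA] = [[-5, -2], [-5, -4]]
det(O) = (-5)·(-4) - (-2)·(-5) = 20 - 10 = 10
Since det(O) ≠ 0, rank(O) = 2 and the system is completely observable.

10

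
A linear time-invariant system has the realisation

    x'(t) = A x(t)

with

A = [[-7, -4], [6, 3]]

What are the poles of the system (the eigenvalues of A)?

-3, -1

det(sI - A) = s^2 - (tr A)s + det A, with tr A = (-7) + 3 = -4 and det A = (-7)·3 - (-4)·6 = -21 - (-24) = 3.
So p(s) = det(sI - A) = s^2 + 4s + 3.
Factor s^2 + 4s + 3: two numbers with sum -4 and product 3 are -1 and -3, so s^2 + 4s + 3 = (s + 1)(s + 3).
Hence p(s) = (s + 1) (s + 3), with roots -3, -1.
All eigenvalues have negative real part, so the system is asymptotically stable.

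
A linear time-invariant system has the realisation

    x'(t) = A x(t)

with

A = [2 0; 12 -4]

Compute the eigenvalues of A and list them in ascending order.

-4, 2

det(sI - A) = s^2 - (tr A)s + det A, with tr A = 2 + (-4) = -2 and det A = 2·(-4) - 0·12 = -8 - 0 = -8.
So p(s) = det(sI - A) = s^2 + 2s - 8.
Factor s^2 + 2s - 8: two numbers with sum -2 and product -8 are 2 and -4, so s^2 + 2s - 8 = (s - 2)(s + 4).
Hence p(s) = (s - 2) (s + 4), with roots -4, 2.
At least one eigenvalue has non-negative real part, so the system is not asymptotically stable.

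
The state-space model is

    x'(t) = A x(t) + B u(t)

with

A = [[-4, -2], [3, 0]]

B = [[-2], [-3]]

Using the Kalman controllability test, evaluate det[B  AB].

AB = [[14], [-6]]
Controllability matrix C = [B  AB] = [[-2, 14], [-3, -6]]
det(C) = (-2)·(-6) - 14·(-3) = 12 - (-42) = 54
Since det(C) ≠ 0, rank(C) = 2 and the system is completely controllable.

54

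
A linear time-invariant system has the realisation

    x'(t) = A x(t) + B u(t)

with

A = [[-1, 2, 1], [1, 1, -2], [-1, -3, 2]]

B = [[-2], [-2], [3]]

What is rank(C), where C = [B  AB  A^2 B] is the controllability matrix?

3

AB = [[1], [-10], [14]]
A^2B = [[-7], [-37], [57]]
Controllability matrix C = [B  AB  A^2B] = [[-2, 1, -7], [-2, -10, -37], [3, 14, 57]]
det(C) = (-2)·((-10)·57 - (-37)·14) - 1·((-2)·57 - (-37)·3) + (-7)·((-2)·14 - (-10)·3) = (-2)·(-52) - 1·(-3) + (-7)·2 = 93 ≠ 0, so rank(C) = 3.
rank(C) = 3 = n, so the pair (A, B) is completely controllable.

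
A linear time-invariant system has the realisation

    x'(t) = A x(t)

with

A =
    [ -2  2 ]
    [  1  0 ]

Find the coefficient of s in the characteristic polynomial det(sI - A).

2

For a 2×2 matrix, det(sI - A) = s^2 - (tr A)s + det A.
tr A = -2, det A = -2.
So p(s) = s^2 + 2s - 2.
The coefficient of s is 2.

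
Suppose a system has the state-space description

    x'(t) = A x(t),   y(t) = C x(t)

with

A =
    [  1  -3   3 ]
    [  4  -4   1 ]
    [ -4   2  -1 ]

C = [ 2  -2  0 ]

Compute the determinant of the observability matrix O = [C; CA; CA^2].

128

CA = [[-6, 2, 4]]
CA^2 = [[-14, 18, -20]]
Observability matrix O = [C; CA; CA^2] = [[2, -2, 0], [-6, 2, 4], [-14, 18, -20]]
Expanding along the first row, det(O) = 2·(2·(-20) - 4·18) - (-2)·((-6)·(-20) - 4·(-14)) + 0·((-6)·18 - 2·(-14)) = 2·(-112) - (-2)·176 + 0·(-80) = 128
Since det(O) ≠ 0, rank(O) = 3 and the system is completely observable.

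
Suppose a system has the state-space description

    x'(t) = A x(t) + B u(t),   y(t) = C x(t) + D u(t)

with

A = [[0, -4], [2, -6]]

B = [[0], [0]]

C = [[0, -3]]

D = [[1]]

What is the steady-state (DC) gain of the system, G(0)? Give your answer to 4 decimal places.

G(0) = C(-A)^{-1}B + D = -C A^{-1} B + D.
det A = 8, so A^{-1} = (1/8)·adj(A) = [[-3/4, 1/2], [-1/4, 0]]
A^{-1} B = [0, 0]^T
C A^{-1} B = 0
G(0) = D - C A^{-1} B = 1 - (0) = 1

1.0000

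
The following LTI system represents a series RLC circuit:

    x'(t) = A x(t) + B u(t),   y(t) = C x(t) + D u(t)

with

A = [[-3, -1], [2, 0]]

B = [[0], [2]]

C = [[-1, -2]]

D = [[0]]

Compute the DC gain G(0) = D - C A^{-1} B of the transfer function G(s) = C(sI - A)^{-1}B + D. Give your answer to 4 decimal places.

G(0) = C(-A)^{-1}B + D = -C A^{-1} B + D.
det A = 2, so A^{-1} = (1/2)·adj(A) = [[0, 1/2], [-1, -3/2]]
A^{-1} B = [1, -3]^T
C A^{-1} B = 5
G(0) = D - C A^{-1} B = 0 - (5) = -5

-5.0000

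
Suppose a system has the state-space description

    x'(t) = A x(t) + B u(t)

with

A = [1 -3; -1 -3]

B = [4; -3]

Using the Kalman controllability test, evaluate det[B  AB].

59

AB = [[13], [5]]
Controllability matrix C = [B  AB] = [[4, 13], [-3, 5]]
det(C) = 4·5 - 13·(-3) = 20 - (-39) = 59
Since det(C) ≠ 0, rank(C) = 2 and the system is completely controllable.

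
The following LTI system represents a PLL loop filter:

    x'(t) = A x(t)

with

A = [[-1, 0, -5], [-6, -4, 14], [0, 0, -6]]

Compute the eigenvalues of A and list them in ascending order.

det(sI - A) = s^3 - (tr A)s^2 + (M11 + M22 + M33)s - det A, where Mii is the 2×2 principal minor of A obtained by deleting row i and column i.
tr A = (-1) + (-4) + (-6) = -11; M11 = (-4)·(-6) - 14·0 = 24 - 0 = 24; M22 = (-1)·(-6) - (-5)·0 = 6 - 0 = 6; M33 = (-1)·(-4) - 0·(-6) = 4 - 0 = 4; sum of minors = 34.
det A = (-1)·((-4)·(-6) - 14·0) - 0·((-6)·(-6) - 14·0) + (-5)·((-6)·0 - (-4)·0) = (-1)·24 - 0·36 + (-5)·0 = -24.
So p(s) = det(sI - A) = s^3 + 11s^2 + 34s + 24.
Rational-root test: any integer root divides 24. Testing small divisors, s = -1 works: p(-1) = -1 + 11 + (-34) + 24 = 0, so (s + 1) is a factor.
Dividing, p(s) = (s + 1)(s^2 + 10s + 24).
Factor s^2 + 10s + 24: two numbers with sum -10 and product 24 are -4 and -6, so s^2 + 10s + 24 = (s + 4)(s + 6).
Hence p(s) = (s + 1) (s + 4) (s + 6), with roots -6, -4, -1.
All eigenvalues have negative real part, so the system is asymptotically stable.

-6, -4, -1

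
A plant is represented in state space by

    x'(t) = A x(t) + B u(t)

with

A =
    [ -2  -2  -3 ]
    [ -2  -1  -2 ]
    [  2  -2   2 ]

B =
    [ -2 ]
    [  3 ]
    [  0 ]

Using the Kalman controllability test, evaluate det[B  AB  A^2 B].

-1524

AB = [[-2], [1], [-10]]
A^2B = [[32], [23], [-26]]
Controllability matrix C = [B  AB  A^2B] = [[-2, -2, 32], [3, 1, 23], [0, -10, -26]]
Expanding along the first row, det(C) = (-2)·(1·(-26) - 23·(-10)) - (-2)·(3·(-26) - 23·0) + 32·(3·(-10) - 1·0) = (-2)·204 - (-2)·(-78) + 32·(-30) = -1524
Since det(C) ≠ 0, rank(C) = 3 and the system is completely controllable.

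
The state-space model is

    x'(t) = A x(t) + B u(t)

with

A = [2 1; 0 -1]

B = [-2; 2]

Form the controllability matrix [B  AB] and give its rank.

2

AB = [[-2], [-2]]
Controllability matrix C = [B  AB] = [[-2, -2], [2, -2]]
det(C) = (-2)·(-2) - (-2)·2 = 4 - (-4) = 8 ≠ 0, so rank(C) = 2.
rank(C) = 2 = n, so the pair (A, B) is completely controllable.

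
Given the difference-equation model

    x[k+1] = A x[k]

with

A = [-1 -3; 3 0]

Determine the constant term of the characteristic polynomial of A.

9

For a 2×2 matrix, det(zI - A) = z^2 - (tr A)z + det A.
tr A = -1, det A = 9.
So p(z) = z^2 + z + 9.
The constant term is 9.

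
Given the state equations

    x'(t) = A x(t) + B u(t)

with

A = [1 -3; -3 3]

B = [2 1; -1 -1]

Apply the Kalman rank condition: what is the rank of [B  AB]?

2

AB = [[5, 4], [-9, -6]]
Controllability matrix C = [B  AB] = [[2, 1, 5, 4], [-1, -1, -9, -6]]
Take the 2×2 submatrix of C formed by columns 1, 2: [[2, 1], [-1, -1]]. Its determinant is 2·(-1) - 1·(-1) = -2 - (-1) = -1 ≠ 0.
So rank(C) ≥ 2; since C has 2 rows, rank(C) = 2.
rank(C) = 2 = n, so the pair (A, B) is completely controllable.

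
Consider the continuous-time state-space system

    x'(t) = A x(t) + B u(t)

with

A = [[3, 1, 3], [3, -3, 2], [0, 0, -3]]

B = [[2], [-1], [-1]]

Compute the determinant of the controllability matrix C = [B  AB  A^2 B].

AB = [[2], [7], [3]]
A^2B = [[22], [-9], [-9]]
Controllability matrix C = [B  AB  A^2B] = [[2, 2, 22], [-1, 7, -9], [-1, 3, -9]]
Expanding along the first row, det(C) = 2·(7·(-9) - (-9)·3) - 2·((-1)·(-9) - (-9)·(-1)) + 22·((-1)·3 - 7·(-1)) = 2·(-36) - 2·0 + 22·4 = 16
Since det(C) ≠ 0, rank(C) = 3 and the system is completely controllable.

16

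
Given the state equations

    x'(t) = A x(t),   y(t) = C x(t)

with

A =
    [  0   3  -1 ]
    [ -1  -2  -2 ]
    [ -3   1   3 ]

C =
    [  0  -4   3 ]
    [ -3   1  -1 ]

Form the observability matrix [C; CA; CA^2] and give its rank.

CA = [[-5, 11, 17], [2, -12, -2]]
CA^2 = [[-62, -20, 34], [18, 28, 16]]
Observability matrix O = [C; CA; CA^2] = [[0, -4, 3], [-3, 1, -1], [-5, 11, 17], [2, -12, -2], [-62, -20, 34], [18, 28, 16]]
Take the 3×3 submatrix of O formed by rows 1, 2, 3: [[0, -4, 3], [-3, 1, -1], [-5, 11, 17]]. Its determinant is 0·(1·17 - (-1)·11) - (-4)·((-3)·17 - (-1)·(-5)) + 3·((-3)·11 - 1·(-5)) = 0·28 - (-4)·(-56) + 3·(-28) = -308 ≠ 0.
So rank(O) ≥ 3; since O has 3 columns, rank(O) = 3.
rank(O) = 3 = n, so the pair (A, C) is completely observable.

3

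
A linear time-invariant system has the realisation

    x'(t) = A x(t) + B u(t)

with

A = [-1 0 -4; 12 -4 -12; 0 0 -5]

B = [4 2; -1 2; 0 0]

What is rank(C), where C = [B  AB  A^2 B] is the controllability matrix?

AB = [[-4, -2], [52, 16], [0, 0]]
A^2B = [[4, 2], [-256, -88], [0, 0]]
Controllability matrix C = [B  AB  A^2B] = [[4, 2, -4, -2, 4, 2], [-1, 2, 52, 16, -256, -88], [0, 0, 0, 0, 0, 0]]
Row 3 of C is identically zero, so rank(C) ≤ 2.
The 2×2 minor from rows 1, 2, columns 1, 2 is 4·2 - 2·(-1) = 8 - (-2) = 10 ≠ 0, so rank(C) = 2.
rank(C) = 2 < n = 3, so the pair (A, B) is not completely controllable.

2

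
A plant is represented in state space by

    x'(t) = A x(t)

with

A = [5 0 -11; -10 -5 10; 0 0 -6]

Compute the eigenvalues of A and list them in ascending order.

-6, -5, 5

det(sI - A) = s^3 - (tr A)s^2 + (M11 + M22 + M33)s - det A, where Mii is the 2×2 principal minor of A obtained by deleting row i and column i.
tr A = 5 + (-5) + (-6) = -6; M11 = (-5)·(-6) - 10·0 = 30 - 0 = 30; M22 = 5·(-6) - (-11)·0 = -30 - 0 = -30; M33 = 5·(-5) - 0·(-10) = -25 - 0 = -25; sum of minors = -25.
det A = 5·((-5)·(-6) - 10·0) - 0·((-10)·(-6) - 10·0) + (-11)·((-10)·0 - (-5)·0) = 5·30 - 0·60 + (-11)·0 = 150.
So p(s) = det(sI - A) = s^3 + 6s^2 - 25s - 150.
Rational-root test: any integer root divides -150. Testing small divisors, s = -5 works: p(-5) = -125 + 150 + 125 + (-150) = 0, so (s + 5) is a factor.
Dividing, p(s) = (s + 5)(s^2 + s - 30).
Factor s^2 + s - 30: two numbers with sum -1 and product -30 are 5 and -6, so s^2 + s - 30 = (s - 5)(s + 6).
Hence p(s) = (s - 5) (s + 5) (s + 6), with roots -6, -5, 5.
At least one eigenvalue has non-negative real part, so the system is not asymptotically stable.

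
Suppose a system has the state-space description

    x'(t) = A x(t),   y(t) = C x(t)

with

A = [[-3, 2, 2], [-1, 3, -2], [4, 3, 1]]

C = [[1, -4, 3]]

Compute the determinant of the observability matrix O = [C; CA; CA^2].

3017

CA = [[13, -1, 13]]
CA^2 = [[14, 62, 41]]
Observability matrix O = [C; CA; CA^2] = [[1, -4, 3], [13, -1, 13], [14, 62, 41]]
Expanding along the first row, det(O) = 1·((-1)·41 - 13·62) - (-4)·(13·41 - 13·14) + 3·(13·62 - (-1)·14) = 1·(-847) - (-4)·351 + 3·820 = 3017
Since det(O) ≠ 0, rank(O) = 3 and the system is completely observable.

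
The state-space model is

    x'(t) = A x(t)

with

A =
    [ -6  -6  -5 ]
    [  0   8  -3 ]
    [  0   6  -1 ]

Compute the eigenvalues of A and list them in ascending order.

-6, 2, 5

det(sI - A) = s^3 - (tr A)s^2 + (M11 + M22 + M33)s - det A, where Mii is the 2×2 principal minor of A obtained by deleting row i and column i.
tr A = (-6) + 8 + (-1) = 1; M11 = 8·(-1) - (-3)·6 = -8 - (-18) = 10; M22 = (-6)·(-1) - (-5)·0 = 6 - 0 = 6; M33 = (-6)·8 - (-6)·0 = -48 - 0 = -48; sum of minors = -32.
det A = (-6)·(8·(-1) - (-3)·6) - (-6)·(0·(-1) - (-3)·0) + (-5)·(0·6 - 8·0) = (-6)·10 - (-6)·0 + (-5)·0 = -60.
So p(s) = det(sI - A) = s^3 - s^2 - 32s + 60.
Rational-root test: any integer root divides 60. Testing small divisors, s = 2 works: p(2) = 8 + (-4) + (-64) + 60 = 0, so (s - 2) is a factor.
Dividing, p(s) = (s - 2)(s^2 + s - 30).
Factor s^2 + s - 30: two numbers with sum -1 and product -30 are 5 and -6, so s^2 + s - 30 = (s - 5)(s + 6).
Hence p(s) = (s - 5) (s - 2) (s + 6), with roots -6, 2, 5.
At least one eigenvalue has non-negative real part, so the system is not asymptotically stable.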